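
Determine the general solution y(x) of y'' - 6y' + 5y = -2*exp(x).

Characteristic equation r² - 6r + 5 = 0 factors as (r - 1)(r - 5) = 0, so r = 1, 5.
Hence y_h = C1*exp(x) + C2*exp(5*x).
Since exp(x) solves the homogeneous equation (r = 1 is a root of multiplicity 1), multiply the trial by x. Try y_p = A*x*exp(x). Substituting into the equation and dividing by exp(x) gives A = 1/2, so y_p = x*exp(x)/2.

y = C1*exp(x) + C2*exp(5*x) + x*exp(x)/2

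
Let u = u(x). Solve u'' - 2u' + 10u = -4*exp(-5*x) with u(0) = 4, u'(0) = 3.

Characteristic equation r² - 2r + 10 = 0 has discriminant (-2)² - 4·(10) = -36 < 0, so r = 1 ± 3i.
Hence u_h = C1*cos(3*x)*exp(x) + C2*exp(x)*sin(3*x).
Try u_p = A*exp(-5*x). Substituting into the equation and dividing by exp(-5*x) gives A = -4/45, so u_p = -4*exp(-5*x)/45.
General solution: u = -4*exp(-5*x)/45 + C1*cos(3*x)*exp(x) + C2*exp(x)*sin(3*x).
Apply the initial conditions: u(0) = -4/45 + C1 = 4 and u'(0) = 4/9 + C1 + 3*C2 = 3. Solving gives C1 = 184/45, C2 = -23/45.

u = -4*exp(-5*x)/45 - 23*exp(x)*sin(3*x)/45 + 184*cos(3*x)*exp(x)/45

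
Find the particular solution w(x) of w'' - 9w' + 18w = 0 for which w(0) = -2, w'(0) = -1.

w = -11*exp(3*x)/3 + 5*exp(6*x)/3

Characteristic equation r² - 9r + 18 = 0 factors as (r - 3)(r - 6) = 0, so r = 3, 6.
Hence w_h = C1*exp(3*x) + C2*exp(6*x).
Apply the initial conditions: w(0) = C1 + C2 = -2 and w'(0) = 3*C1 + 6*C2 = -1. Solving gives C1 = -11/3, C2 = 5/3.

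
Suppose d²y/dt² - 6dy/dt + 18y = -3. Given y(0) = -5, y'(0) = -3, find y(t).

Characteristic equation r² - 6r + 18 = 0 has discriminant (-6)² - 4·(18) = -36 < 0, so r = 3 ± 3i.
Hence y_h = C1*cos(3*t)*exp(3*t) + C2*exp(3*t)*sin(3*t).
For the particular solution try y_p = A0. Substituting and matching coefficients of each power of t gives A0 = -1/6, so y_p = -1/6.
General solution: y = -1/6 + C1*cos(3*t)*exp(3*t) + C2*exp(3*t)*sin(3*t).
Apply the initial conditions: y(0) = -1/6 + C1 = -5 and y'(0) = 3*C1 + 3*C2 = -3. Solving gives C1 = -29/6, C2 = 23/6.

y = -1/6 - 29*cos(3*t)*exp(3*t)/6 + 23*exp(3*t)*sin(3*t)/6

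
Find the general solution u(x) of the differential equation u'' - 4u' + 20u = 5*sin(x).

u = 20*cos(x)/377 + 95*sin(x)/377 + C1*cos(4*x)*exp(2*x) + C2*exp(2*x)*sin(4*x)

Characteristic equation r² - 4r + 20 = 0 has discriminant (-4)² - 4·(20) = -64 < 0, so r = 2 ± 4i.
Hence u_h = C1*cos(4*x)*exp(2*x) + C2*exp(2*x)*sin(4*x).
Try u_p = A*cos(x) + B*sin(x). Substituting and equating the coefficients of cos(x) and sin(x) gives A = 20/377, B = 95/377, so u_p = 20*cos(x)/377 + 95*sin(x)/377.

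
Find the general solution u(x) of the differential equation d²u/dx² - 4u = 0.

Characteristic equation r² - 4 = 0 factors as (r - 2)(r + 2) = 0, so r = 2, -2.
Hence u_h = C1*exp(2*x) + C2*exp(-2*x).

u = C1*exp(2*x) + C2*exp(-2*x)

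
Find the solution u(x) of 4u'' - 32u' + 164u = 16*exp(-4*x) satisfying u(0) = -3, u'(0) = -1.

Divide through by 4: u'' - 8u' + 41u = 4*exp(-4*x).
Characteristic equation r² - 8r + 41 = 0 has discriminant (-8)² - 4·(41) = -100 < 0, so r = 4 ± 5i.
Hence u_h = C1*cos(5*x)*exp(4*x) + C2*exp(4*x)*sin(5*x).
Try u_p = A*exp(-4*x). Substituting into the equation and dividing by exp(-4*x) gives A = 4/89, so u_p = 4*exp(-4*x)/89.
General solution: u = 4*exp(-4*x)/89 + C1*cos(5*x)*exp(4*x) + C2*exp(4*x)*sin(5*x).
Apply the initial conditions: u(0) = 4/89 + C1 = -3 and u'(0) = -16/89 + 4*C1 + 5*C2 = -1. Solving gives C1 = -271/89, C2 = 1011/445.

u = 4*exp(-4*x)/89 - 271*cos(5*x)*exp(4*x)/89 + 1011*exp(4*x)*sin(5*x)/445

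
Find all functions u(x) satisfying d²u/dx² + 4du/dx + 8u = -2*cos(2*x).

u = -sin(2*x)/5 - cos(2*x)/10 + C1*cos(2*x)*exp(-2*x) + C2*exp(-2*x)*sin(2*x)

Characteristic equation r² + 4r + 8 = 0 has discriminant (4)² - 4·(8) = -16 < 0, so r = -2 ± 2i.
Hence u_h = C1*cos(2*x)*exp(-2*x) + C2*exp(-2*x)*sin(2*x).
Try u_p = A*cos(2*x) + B*sin(2*x). Substituting and equating the coefficients of cos(2x) and sin(2x) gives A = -1/10, B = -1/5, so u_p = -sin(2*x)/5 - cos(2*x)/10.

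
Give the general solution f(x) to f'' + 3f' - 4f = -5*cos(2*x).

Characteristic equation r² + 3r - 4 = 0 factors as (r - 1)(r + 4) = 0, so r = 1, -4.
Hence f_h = C1*exp(x) + C2*exp(-4*x).
Try f_p = A*cos(2*x) + B*sin(2*x). Substituting and equating the coefficients of cos(2x) and sin(2x) gives A = 2/5, B = -3/10, so f_p = -3*sin(2*x)/10 + 2*cos(2*x)/5.

f = -3*sin(2*x)/10 + 2*cos(2*x)/5 + C1*exp(x) + C2*exp(-4*x)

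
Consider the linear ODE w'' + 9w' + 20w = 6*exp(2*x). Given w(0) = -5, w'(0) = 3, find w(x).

Characteristic equation r² + 9r + 20 = 0 factors as (r + 5)(r + 4) = 0, so r = -5, -4.
Hence w_h = C1*exp(-5*x) + C2*exp(-4*x).
Try w_p = A*exp(2*x). Substituting into the equation and dividing by exp(2*x) gives A = 1/7, so w_p = exp(2*x)/7.
General solution: w = exp(2*x)/7 + C1*exp(-5*x) + C2*exp(-4*x).
Apply the initial conditions: w(0) = 1/7 + C1 + C2 = -5 and w'(0) = 2/7 - 5*C1 - 4*C2 = 3. Solving gives C1 = 125/7, C2 = -23.

w = -23*exp(-4*x) + exp(2*x)/7 + 125*exp(-5*x)/7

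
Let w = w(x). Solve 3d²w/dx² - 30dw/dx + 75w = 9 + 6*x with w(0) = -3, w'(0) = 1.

w = 19/125 - 394*exp(5*x)/125 + 2*x/25 + 417*x*exp(5*x)/25

Divide through by 3: w'' - 10w' + 25w = 3 + 2*x.
Characteristic equation r² - 10r + 25 = 0 has discriminant (-10)² - 4·(25) = 0, so r = 5 is a repeated root.
Hence w_h = (C1 + C2*x)*exp(5*x).
For the particular solution try w_p = A0 + A1*x. Substituting and matching coefficients of each power of x gives A0 = 19/125, A1 = 2/25, so w_p = 19/125 + 2*x/25.
General solution: w = 19/125 + 2*x/25 + C1*exp(5*x) + C2*x*exp(5*x).
Apply the initial conditions: w(0) = 19/125 + C1 = -3 and w'(0) = 2/25 + C2 + 5*C1 = 1. Solving gives C1 = -394/125, C2 = 417/25.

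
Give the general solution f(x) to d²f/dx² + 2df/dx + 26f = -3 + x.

f = -20/169 + x/26 + C1*cos(5*x)*exp(-x) + C2*exp(-x)*sin(5*x)

Characteristic equation r² + 2r + 26 = 0 has discriminant (2)² - 4·(26) = -100 < 0, so r = -1 ± 5i.
Hence f_h = C1*cos(5*x)*exp(-x) + C2*exp(-x)*sin(5*x).
For the particular solution try f_p = A0 + A1*x. Substituting and matching coefficients of each power of x gives A0 = -20/169, A1 = 1/26, so f_p = -20/169 + x/26.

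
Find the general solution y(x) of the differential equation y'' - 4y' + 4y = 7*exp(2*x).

y = C1*exp(2*x) + 7*x**2*exp(2*x)/2 + C2*x*exp(2*x)

Characteristic equation r² - 4r + 4 = 0 has discriminant (-4)² - 4·(4) = 0, so r = 2 is a repeated root.
Hence y_h = (C1 + C2*x)*exp(2*x).
Since exp(2*x) solves the homogeneous equation (r = 2 is a root of multiplicity 2), multiply the trial by x^2. Try y_p = A*x^2*exp(2*x). Substituting into the equation and dividing by exp(2*x) gives A = 7/2, so y_p = 7*x^2*exp(2*x)/2.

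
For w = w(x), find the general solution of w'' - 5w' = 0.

Characteristic equation r² - 5r = 0 factors as (r - 5)r = 0, so r = 5, 0.
Hence w_h = C1*exp(5*x) + C2.

w = C2 + C1*exp(5*x)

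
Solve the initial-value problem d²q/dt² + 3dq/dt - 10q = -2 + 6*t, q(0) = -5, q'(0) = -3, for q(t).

q = 1/50 - 191*exp(-5*t)/175 - 55*exp(2*t)/14 - 3*t/5

Characteristic equation r² + 3r - 10 = 0 factors as (r - 2)(r + 5) = 0, so r = 2, -5.
Hence q_h = C1*exp(2*t) + C2*exp(-5*t).
For the particular solution try q_p = A0 + A1*t. Substituting and matching coefficients of each power of t gives A0 = 1/50, A1 = -3/5, so q_p = 1/50 - 3*t/5.
General solution: q = 1/50 - 3*t/5 + C1*exp(2*t) + C2*exp(-5*t).
Apply the initial conditions: q(0) = 1/50 + C1 + C2 = -5 and q'(0) = -3/5 - 5*C2 + 2*C1 = -3. Solving gives C1 = -55/14, C2 = -191/175.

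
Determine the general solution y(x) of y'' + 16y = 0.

Characteristic equation r² + 16 = 0 has discriminant (0)² - 4·(16) = -64 < 0, so r = ± 4i.
Hence y_h = C1*cos(4*x) + C2*sin(4*x).

y = C1*cos(4*x) + C2*sin(4*x)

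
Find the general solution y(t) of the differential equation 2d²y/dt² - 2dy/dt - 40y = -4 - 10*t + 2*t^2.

y = 329/4000 - t**2/20 + 51*t/200 + C1*exp(5*t) + C2*exp(-4*t)

Divide through by 2: y'' - y' - 20y = -2 + t^2 - 5*t.
Characteristic equation r² - r - 20 = 0 factors as (r - 5)(r + 4) = 0, so r = 5, -4.
Hence y_h = C1*exp(5*t) + C2*exp(-4*t).
For the particular solution try y_p = A0 + A1*t + A2*t^2. Substituting and matching coefficients of each power of t gives A0 = 329/4000, A1 = 51/200, A2 = -1/20, so y_p = 329/4000 - t^2/20 + 51*t/200.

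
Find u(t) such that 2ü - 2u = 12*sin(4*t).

u = -6*sin(4*t)/17 + C1*exp(-t) + C2*exp(t)

Divide through by 2: u'' - u = 6*sin(4*t).
Characteristic equation r² - 1 = 0 factors as (r + 1)(r - 1) = 0, so r = -1, 1.
Hence u_h = C1*exp(-t) + C2*exp(t).
Try u_p = A*cos(4*t) + B*sin(4*t). Substituting and equating the coefficients of cos(4t) and sin(4t) gives A = 0, B = -6/17, so u_p = -6*sin(4*t)/17.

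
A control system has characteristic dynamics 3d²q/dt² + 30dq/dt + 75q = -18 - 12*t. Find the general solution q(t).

q = -22/125 - 4*t/25 + C1*exp(-5*t) + C2*t*exp(-5*t)

Divide through by 3: q'' + 10q' + 25q = -6 - 4*t.
Characteristic equation r² + 10r + 25 = 0 has discriminant (10)² - 4·(25) = 0, so r = -5 is a repeated root.
Hence q_h = (C1 + C2*t)*exp(-5*t).
For the particular solution try q_p = A0 + A1*t. Substituting and matching coefficients of each power of t gives A0 = -22/125, A1 = -4/25, so q_p = -22/125 - 4*t/25.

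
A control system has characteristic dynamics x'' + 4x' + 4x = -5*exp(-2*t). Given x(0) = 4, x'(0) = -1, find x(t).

Characteristic equation r² + 4r + 4 = 0 has discriminant (4)² - 4·(4) = 0, so r = -2 is a repeated root.
Hence x_h = (C1 + C2*t)*exp(-2*t).
Since exp(-2*t) solves the homogeneous equation (r = -2 is a root of multiplicity 2), multiply the trial by t^2. Try x_p = A*t^2*exp(-2*t). Substituting into the equation and dividing by exp(-2*t) gives A = -5/2, so x_p = -5*t^2*exp(-2*t)/2.
General solution: x = C1*exp(-2*t) - 5*t^2*exp(-2*t)/2 + C2*t*exp(-2*t).
Apply the initial conditions: x(0) = C1 = 4 and x'(0) = C2 - 2*C1 = -1. Solving gives C1 = 4, C2 = 7.

x = 4*exp(-2*t) + 7*t*exp(-2*t) - 5*t**2*exp(-2*t)/2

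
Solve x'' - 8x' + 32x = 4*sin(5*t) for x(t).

Characteristic equation r² - 8r + 32 = 0 has discriminant (-8)² - 4·(32) = -64 < 0, so r = 4 ± 4i.
Hence x_h = C1*cos(4*t)*exp(4*t) + C2*exp(4*t)*sin(4*t).
Try x_p = A*cos(5*t) + B*sin(5*t). Substituting and equating the coefficients of cos(5t) and sin(5t) gives A = 160/1649, B = 28/1649, so x_p = 28*sin(5*t)/1649 + 160*cos(5*t)/1649.

x = 28*sin(5*t)/1649 + 160*cos(5*t)/1649 + C1*cos(4*t)*exp(4*t) + C2*exp(4*t)*sin(4*t)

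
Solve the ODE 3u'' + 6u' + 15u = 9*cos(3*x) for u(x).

Divide through by 3: u'' + 2u' + 5u = 3*cos(3*x).
Characteristic equation r² + 2r + 5 = 0 has discriminant (2)² - 4·(5) = -16 < 0, so r = -1 ± 2i.
Hence u_h = C1*cos(2*x)*exp(-x) + C2*exp(-x)*sin(2*x).
Try u_p = A*cos(3*x) + B*sin(3*x). Substituting and equating the coefficients of cos(3x) and sin(3x) gives A = -3/13, B = 9/26, so u_p = -3*cos(3*x)/13 + 9*sin(3*x)/26.

u = -3*cos(3*x)/13 + 9*sin(3*x)/26 + C1*cos(2*x)*exp(-x) + C2*exp(-x)*sin(2*x)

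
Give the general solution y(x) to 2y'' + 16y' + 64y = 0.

Divide through by 2: y'' + 8y' + 32y = 0.
Characteristic equation r² + 8r + 32 = 0 has discriminant (8)² - 4·(32) = -64 < 0, so r = -4 ± 4i.
Hence y_h = C1*cos(4*x)*exp(-4*x) + C2*exp(-4*x)*sin(4*x).

y = C1*cos(4*x)*exp(-4*x) + C2*exp(-4*x)*sin(4*x)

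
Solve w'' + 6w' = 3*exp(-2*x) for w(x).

Characteristic equation r² + 6r = 0 factors as (r + 6)r = 0, so r = -6, 0.
Hence w_h = C1*exp(-6*x) + C2.
Try w_p = A*exp(-2*x). Substituting into the equation and dividing by exp(-2*x) gives A = -3/8, so w_p = -3*exp(-2*x)/8.

w = C2 - 3*exp(-2*x)/8 + C1*exp(-6*x)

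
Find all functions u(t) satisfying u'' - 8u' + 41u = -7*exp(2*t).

Characteristic equation r² - 8r + 41 = 0 has discriminant (-8)² - 4·(41) = -100 < 0, so r = 4 ± 5i.
Hence u_h = C1*cos(5*t)*exp(4*t) + C2*exp(4*t)*sin(5*t).
Try u_p = A*exp(2*t). Substituting into the equation and dividing by exp(2*t) gives A = -7/29, so u_p = -7*exp(2*t)/29.

u = -7*exp(2*t)/29 + C1*cos(5*t)*exp(4*t) + C2*exp(4*t)*sin(5*t)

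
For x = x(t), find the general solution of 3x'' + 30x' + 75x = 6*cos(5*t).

x = sin(5*t)/25 + C1*exp(-5*t) + C2*t*exp(-5*t)

Divide through by 3: x'' + 10x' + 25x = 2*cos(5*t).
Characteristic equation r² + 10r + 25 = 0 has discriminant (10)² - 4·(25) = 0, so r = -5 is a repeated root.
Hence x_h = (C1 + C2*t)*exp(-5*t).
Try x_p = A*cos(5*t) + B*sin(5*t). Substituting and equating the coefficients of cos(5t) and sin(5t) gives A = 0, B = 1/25, so x_p = sin(5*t)/25.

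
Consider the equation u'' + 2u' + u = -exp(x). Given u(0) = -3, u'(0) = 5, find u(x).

u = -11*exp(-x)/4 - exp(x)/4 + 5*x*exp(-x)/2

Characteristic equation r² + 2r + 1 = 0 has discriminant (2)² - 4·(1) = 0, so r = -1 is a repeated root.
Hence u_h = (C1 + C2*x)*exp(-x).
Try u_p = A*exp(x). Substituting into the equation and dividing by exp(x) gives A = -1/4, so u_p = -exp(x)/4.
General solution: u = -exp(x)/4 + C1*exp(-x) + C2*x*exp(-x).
Apply the initial conditions: u(0) = -1/4 + C1 = -3 and u'(0) = -1/4 + C2 - C1 = 5. Solving gives C1 = -11/4, C2 = 5/2.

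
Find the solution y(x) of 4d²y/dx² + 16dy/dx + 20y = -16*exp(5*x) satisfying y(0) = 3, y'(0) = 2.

y = -2*exp(5*x)/25 + 77*cos(x)*exp(-2*x)/25 + 214*exp(-2*x)*sin(x)/25

Divide through by 4: y'' + 4y' + 5y = -4*exp(5*x).
Characteristic equation r² + 4r + 5 = 0 has discriminant (4)² - 4·(5) = -4 < 0, so r = -2 ± i.
Hence y_h = C1*cos(x)*exp(-2*x) + C2*exp(-2*x)*sin(x).
Try y_p = A*exp(5*x). Substituting into the equation and dividing by exp(5*x) gives A = -2/25, so y_p = -2*exp(5*x)/25.
General solution: y = -2*exp(5*x)/25 + C1*cos(x)*exp(-2*x) + C2*exp(-2*x)*sin(x).
Apply the initial conditions: y(0) = -2/25 + C1 = 3 and y'(0) = -2/5 + C2 - 2*C1 = 2. Solving gives C1 = 77/25, C2 = 214/25.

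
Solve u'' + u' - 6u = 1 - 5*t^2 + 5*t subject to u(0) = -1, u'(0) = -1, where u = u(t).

u = 1/54 - 43*exp(-3*t)/135 - 7*exp(2*t)/10 - 5*t/9 + 5*t**2/6

Characteristic equation r² + r - 6 = 0 factors as (r + 3)(r - 2) = 0, so r = -3, 2.
Hence u_h = C1*exp(-3*t) + C2*exp(2*t).
For the particular solution try u_p = A0 + A1*t + A2*t^2. Substituting and matching coefficients of each power of t gives A0 = 1/54, A1 = -5/9, A2 = 5/6, so u_p = 1/54 - 5*t/9 + 5*t^2/6.
General solution: u = 1/54 - 5*t/9 + 5*t^2/6 + C1*exp(-3*t) + C2*exp(2*t).
Apply the initial conditions: u(0) = 1/54 + C1 + C2 = -1 and u'(0) = -5/9 - 3*C1 + 2*C2 = -1. Solving gives C1 = -43/135, C2 = -7/10.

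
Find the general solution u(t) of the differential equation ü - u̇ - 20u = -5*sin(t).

u = -5*cos(t)/442 + 105*sin(t)/442 + C1*exp(5*t) + C2*exp(-4*t)

Characteristic equation r² - r - 20 = 0 factors as (r - 5)(r + 4) = 0, so r = 5, -4.
Hence u_h = C1*exp(5*t) + C2*exp(-4*t).
Try u_p = A*cos(t) + B*sin(t). Substituting and equating the coefficients of cos(t) and sin(t) gives A = -5/442, B = 105/442, so u_p = -5*cos(t)/442 + 105*sin(t)/442.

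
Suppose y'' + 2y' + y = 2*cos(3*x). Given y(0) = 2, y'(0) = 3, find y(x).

Characteristic equation r² + 2r + 1 = 0 has discriminant (2)² - 4·(1) = 0, so r = -1 is a repeated root.
Hence y_h = (C1 + C2*x)*exp(-x).
Try y_p = A*cos(3*x) + B*sin(3*x). Substituting and equating the coefficients of cos(3x) and sin(3x) gives A = -4/25, B = 3/25, so y_p = -4*cos(3*x)/25 + 3*sin(3*x)/25.
General solution: y = -4*cos(3*x)/25 + 3*sin(3*x)/25 + C1*exp(-x) + C2*x*exp(-x).
Apply the initial conditions: y(0) = -4/25 + C1 = 2 and y'(0) = 9/25 + C2 - C1 = 3. Solving gives C1 = 54/25, C2 = 24/5.

y = -4*cos(3*x)/25 + 3*sin(3*x)/25 + 54*exp(-x)/25 + 24*x*exp(-x)/5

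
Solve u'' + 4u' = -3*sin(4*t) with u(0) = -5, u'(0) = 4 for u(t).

Characteristic equation r² + 4r = 0 factors as (r + 4)r = 0, so r = -4, 0.
Hence u_h = C1*exp(-4*t) + C2.
Try u_p = A*cos(4*t) + B*sin(4*t). Substituting and equating the coefficients of cos(4t) and sin(4t) gives A = 3/32, B = 3/32, so u_p = 3*cos(4*t)/32 + 3*sin(4*t)/32.
General solution: u = C2 + 3*cos(4*t)/32 + 3*sin(4*t)/32 + C1*exp(-4*t).
Apply the initial conditions: u(0) = 3/32 + C1 + C2 = -5 and u'(0) = 3/8 - 4*C1 = 4. Solving gives C1 = -29/32, C2 = -67/16.

u = -67/16 - 29*exp(-4*t)/32 + 3*cos(4*t)/32 + 3*sin(4*t)/32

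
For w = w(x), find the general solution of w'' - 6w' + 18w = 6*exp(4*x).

Characteristic equation r² - 6r + 18 = 0 has discriminant (-6)² - 4·(18) = -36 < 0, so r = 3 ± 3i.
Hence w_h = C1*cos(3*x)*exp(3*x) + C2*exp(3*x)*sin(3*x).
Try w_p = A*exp(4*x). Substituting into the equation and dividing by exp(4*x) gives A = 3/5, so w_p = 3*exp(4*x)/5.

w = 3*exp(4*x)/5 + C1*cos(3*x)*exp(3*x) + C2*exp(3*x)*sin(3*x)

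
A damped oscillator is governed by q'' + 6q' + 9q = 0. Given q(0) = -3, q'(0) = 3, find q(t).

q = -3*exp(-3*t) - 6*t*exp(-3*t)

Characteristic equation r² + 6r + 9 = 0 has discriminant (6)² - 4·(9) = 0, so r = -3 is a repeated root.
Hence q_h = (C1 + C2*t)*exp(-3*t).
Apply the initial conditions: q(0) = C1 = -3 and q'(0) = C2 - 3*C1 = 3. Solving gives C1 = -3, C2 = -6.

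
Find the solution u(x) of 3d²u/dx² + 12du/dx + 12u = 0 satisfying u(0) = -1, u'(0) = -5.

Divide through by 3: u'' + 4u' + 4u = 0.
Characteristic equation r² + 4r + 4 = 0 has discriminant (4)² - 4·(4) = 0, so r = -2 is a repeated root.
Hence u_h = (C1 + C2*x)*exp(-2*x).
Apply the initial conditions: u(0) = C1 = -1 and u'(0) = C2 - 2*C1 = -5. Solving gives C1 = -1, C2 = -7.

u = -exp(-2*x) - 7*x*exp(-2*x)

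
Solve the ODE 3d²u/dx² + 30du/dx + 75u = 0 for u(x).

Divide through by 3: u'' + 10u' + 25u = 0.
Characteristic equation r² + 10r + 25 = 0 has discriminant (10)² - 4·(25) = 0, so r = -5 is a repeated root.
Hence u_h = (C1 + C2*x)*exp(-5*x).

u = C1*exp(-5*x) + C2*x*exp(-5*x)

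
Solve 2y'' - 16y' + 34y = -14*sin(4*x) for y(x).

Divide through by 2: y'' - 8y' + 17y = -7*sin(4*x).
Characteristic equation r² - 8r + 17 = 0 has discriminant (-8)² - 4·(17) = -4 < 0, so r = 4 ± i.
Hence y_h = C1*cos(x)*exp(4*x) + C2*exp(4*x)*sin(x).
Try y_p = A*cos(4*x) + B*sin(4*x). Substituting and equating the coefficients of cos(4x) and sin(4x) gives A = -224/1025, B = -7/1025, so y_p = -224*cos(4*x)/1025 - 7*sin(4*x)/1025.

y = -224*cos(4*x)/1025 - 7*sin(4*x)/1025 + C1*cos(x)*exp(4*x) + C2*exp(4*x)*sin(x)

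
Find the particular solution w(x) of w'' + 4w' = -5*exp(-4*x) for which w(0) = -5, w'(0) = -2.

w = -93/16 + 13*exp(-4*x)/16 + 5*x*exp(-4*x)/4

Characteristic equation r² + 4r = 0 factors as (r + 4)r = 0, so r = -4, 0.
Hence w_h = C1*exp(-4*x) + C2.
Since exp(-4*x) solves the homogeneous equation (r = -4 is a root of multiplicity 1), multiply the trial by x. Try w_p = A*x*exp(-4*x). Substituting into the equation and dividing by exp(-4*x) gives A = 5/4, so w_p = 5*x*exp(-4*x)/4.
General solution: w = C2 + C1*exp(-4*x) + 5*x*exp(-4*x)/4.
Apply the initial conditions: w(0) = C1 + C2 = -5 and w'(0) = 5/4 - 4*C1 = -2. Solving gives C1 = 13/16, C2 = -93/16.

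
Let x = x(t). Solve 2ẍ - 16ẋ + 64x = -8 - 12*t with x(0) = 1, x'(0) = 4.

Divide through by 2: x'' - 8x' + 32x = -4 - 6*t.
Characteristic equation r² - 8r + 32 = 0 has discriminant (-8)² - 4·(32) = -64 < 0, so r = 4 ± 4i.
Hence x_h = C1*cos(4*t)*exp(4*t) + C2*exp(4*t)*sin(4*t).
For the particular solution try x_p = A0 + A1*t. Substituting and matching coefficients of each power of t gives A0 = -11/64, A1 = -3/16, so x_p = -11/64 - 3*t/16.
General solution: x = -11/64 - 3*t/16 + C1*cos(4*t)*exp(4*t) + C2*exp(4*t)*sin(4*t).
Apply the initial conditions: x(0) = -11/64 + C1 = 1 and x'(0) = -3/16 + 4*C1 + 4*C2 = 4. Solving gives C1 = 75/64, C2 = -1/8.

x = -11/64 - 3*t/16 - exp(4*t)*sin(4*t)/8 + 75*cos(4*t)*exp(4*t)/64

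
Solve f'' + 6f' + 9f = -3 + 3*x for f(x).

f = -5/9 + x/3 + C1*exp(-3*x) + C2*x*exp(-3*x)

Characteristic equation r² + 6r + 9 = 0 has discriminant (6)² - 4·(9) = 0, so r = -3 is a repeated root.
Hence f_h = (C1 + C2*x)*exp(-3*x).
For the particular solution try f_p = A0 + A1*x. Substituting and matching coefficients of each power of x gives A0 = -5/9, A1 = 1/3, so f_p = -5/9 + x/3.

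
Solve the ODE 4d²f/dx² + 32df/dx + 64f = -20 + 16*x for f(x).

f = -7/16 + x/4 + C1*exp(-4*x) + C2*x*exp(-4*x)

Divide through by 4: f'' + 8f' + 16f = -5 + 4*x.
Characteristic equation r² + 8r + 16 = 0 has discriminant (8)² - 4·(16) = 0, so r = -4 is a repeated root.
Hence f_h = (C1 + C2*x)*exp(-4*x).
For the particular solution try f_p = A0 + A1*x. Substituting and matching coefficients of each power of x gives A0 = -7/16, A1 = 1/4, so f_p = -7/16 + x/4.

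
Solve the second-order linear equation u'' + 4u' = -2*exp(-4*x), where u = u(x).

u = C2 + C1*exp(-4*x) + x*exp(-4*x)/2

Characteristic equation r² + 4r = 0 factors as (r + 4)r = 0, so r = -4, 0.
Hence u_h = C1*exp(-4*x) + C2.
Since exp(-4*x) solves the homogeneous equation (r = -4 is a root of multiplicity 1), multiply the trial by x. Try u_p = A*x*exp(-4*x). Substituting into the equation and dividing by exp(-4*x) gives A = 1/2, so u_p = x*exp(-4*x)/2.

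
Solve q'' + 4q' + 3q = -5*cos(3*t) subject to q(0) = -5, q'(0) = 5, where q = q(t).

q = -19*exp(-t)/4 - 5*exp(-3*t)/12 - sin(3*t)/3 + cos(3*t)/6

Characteristic equation r² + 4r + 3 = 0 factors as (r + 1)(r + 3) = 0, so r = -1, -3.
Hence q_h = C1*exp(-t) + C2*exp(-3*t).
Try q_p = A*cos(3*t) + B*sin(3*t). Substituting and equating the coefficients of cos(3t) and sin(3t) gives A = 1/6, B = -1/3, so q_p = -sin(3*t)/3 + cos(3*t)/6.
General solution: q = -sin(3*t)/3 + cos(3*t)/6 + C1*exp(-t) + C2*exp(-3*t).
Apply the initial conditions: q(0) = 1/6 + C1 + C2 = -5 and q'(0) = -1 - C1 - 3*C2 = 5. Solving gives C1 = -19/4, C2 = -5/12.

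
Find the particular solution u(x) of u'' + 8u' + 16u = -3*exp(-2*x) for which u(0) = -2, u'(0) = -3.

u = -5*exp(-4*x)/4 - 3*exp(-2*x)/4 - 19*x*exp(-4*x)/2

Characteristic equation r² + 8r + 16 = 0 has discriminant (8)² - 4·(16) = 0, so r = -4 is a repeated root.
Hence u_h = (C1 + C2*x)*exp(-4*x).
Try u_p = A*exp(-2*x). Substituting into the equation and dividing by exp(-2*x) gives A = -3/4, so u_p = -3*exp(-2*x)/4.
General solution: u = -3*exp(-2*x)/4 + C1*exp(-4*x) + C2*x*exp(-4*x).
Apply the initial conditions: u(0) = -3/4 + C1 = -2 and u'(0) = 3/2 + C2 - 4*C1 = -3. Solving gives C1 = -5/4, C2 = -19/2.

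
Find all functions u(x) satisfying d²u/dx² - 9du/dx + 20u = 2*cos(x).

Characteristic equation r² - 9r + 20 = 0 factors as (r - 4)(r - 5) = 0, so r = 4, 5.
Hence u_h = C1*exp(4*x) + C2*exp(5*x).
Try u_p = A*cos(x) + B*sin(x). Substituting and equating the coefficients of cos(x) and sin(x) gives A = 19/221, B = -9/221, so u_p = -9*sin(x)/221 + 19*cos(x)/221.

u = -9*sin(x)/221 + 19*cos(x)/221 + C1*exp(4*x) + C2*exp(5*x)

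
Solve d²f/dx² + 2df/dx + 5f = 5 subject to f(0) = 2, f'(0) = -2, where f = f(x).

Characteristic equation r² + 2r + 5 = 0 has discriminant (2)² - 4·(5) = -16 < 0, so r = -1 ± 2i.
Hence f_h = C1*cos(2*x)*exp(-x) + C2*exp(-x)*sin(2*x).
For the particular solution try f_p = A0. Substituting and matching coefficients of each power of x gives A0 = 1, so f_p = 1.
General solution: f = 1 + C1*cos(2*x)*exp(-x) + C2*exp(-x)*sin(2*x).
Apply the initial conditions: f(0) = 1 + C1 = 2 and f'(0) = -C1 + 2*C2 = -2. Solving gives C1 = 1, C2 = -1/2.

f = 1 + cos(2*x)*exp(-x) - exp(-x)*sin(2*x)/2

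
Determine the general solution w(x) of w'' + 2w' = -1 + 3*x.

Characteristic equation r² + 2r = 0 factors as (r + 2)r = 0, so r = -2, 0.
Hence w_h = C1*exp(-2*x) + C2.
Since 0 is a characteristic root (multiplicity 1), multiply the polynomial trial by x: try w_p = x*(A0 + A1*x). Substituting and matching coefficients of each power of x gives A0 = -5/4, A1 = 3/4, so w_p = -5*x/4 + 3*x^2/4.

w = C2 - 5*x/4 + 3*x**2/4 + C1*exp(-2*x)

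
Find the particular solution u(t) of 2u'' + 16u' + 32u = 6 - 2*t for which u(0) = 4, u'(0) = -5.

Divide through by 2: u'' + 8u' + 16u = 3 - t.
Characteristic equation r² + 8r + 16 = 0 has discriminant (8)² - 4·(16) = 0, so r = -4 is a repeated root.
Hence u_h = (C1 + C2*t)*exp(-4*t).
For the particular solution try u_p = A0 + A1*t. Substituting and matching coefficients of each power of t gives A0 = 7/32, A1 = -1/16, so u_p = 7/32 - t/16.
General solution: u = 7/32 - t/16 + C1*exp(-4*t) + C2*t*exp(-4*t).
Apply the initial conditions: u(0) = 7/32 + C1 = 4 and u'(0) = -1/16 + C2 - 4*C1 = -5. Solving gives C1 = 121/32, C2 = 163/16.

u = 7/32 - t/16 + 121*exp(-4*t)/32 + 163*t*exp(-4*t)/16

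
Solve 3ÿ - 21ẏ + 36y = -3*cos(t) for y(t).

y = -11*cos(t)/170 + 7*sin(t)/170 + C1*exp(4*t) + C2*exp(3*t)

Divide through by 3: y'' - 7y' + 12y = -cos(t).
Characteristic equation r² - 7r + 12 = 0 factors as (r - 4)(r - 3) = 0, so r = 4, 3.
Hence y_h = C1*exp(4*t) + C2*exp(3*t).
Try y_p = A*cos(t) + B*sin(t). Substituting and equating the coefficients of cos(t) and sin(t) gives A = -11/170, B = 7/170, so y_p = -11*cos(t)/170 + 7*sin(t)/170.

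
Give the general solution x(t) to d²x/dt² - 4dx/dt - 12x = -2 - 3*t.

x = 1/12 + t/4 + C1*exp(-2*t) + C2*exp(6*t)

Characteristic equation r² - 4r - 12 = 0 factors as (r + 2)(r - 6) = 0, so r = -2, 6.
Hence x_h = C1*exp(-2*t) + C2*exp(6*t).
For the particular solution try x_p = A0 + A1*t. Substituting and matching coefficients of each power of t gives A0 = 1/12, A1 = 1/4, so x_p = 1/12 + t/4.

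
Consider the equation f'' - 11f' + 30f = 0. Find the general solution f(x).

f = C1*exp(5*x) + C2*exp(6*x)

Characteristic equation r² - 11r + 30 = 0 factors as (r - 5)(r - 6) = 0, so r = 5, 6.
Hence f_h = C1*exp(5*x) + C2*exp(6*x).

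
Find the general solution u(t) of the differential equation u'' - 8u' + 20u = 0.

Characteristic equation r² - 8r + 20 = 0 has discriminant (-8)² - 4·(20) = -16 < 0, so r = 4 ± 2i.
Hence u_h = C1*cos(2*t)*exp(4*t) + C2*exp(4*t)*sin(2*t).

u = C1*cos(2*t)*exp(4*t) + C2*exp(4*t)*sin(2*t)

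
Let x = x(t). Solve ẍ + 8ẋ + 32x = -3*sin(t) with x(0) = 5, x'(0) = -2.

x = -93*sin(t)/1025 + 24*cos(t)/1025 + 5101*cos(4*t)*exp(-4*t)/1025 + 18447*exp(-4*t)*sin(4*t)/4100

Characteristic equation r² + 8r + 32 = 0 has discriminant (8)² - 4·(32) = -64 < 0, so r = -4 ± 4i.
Hence x_h = C1*cos(4*t)*exp(-4*t) + C2*exp(-4*t)*sin(4*t).
Try x_p = A*cos(t) + B*sin(t). Substituting and equating the coefficients of cos(t) and sin(t) gives A = 24/1025, B = -93/1025, so x_p = -93*sin(t)/1025 + 24*cos(t)/1025.
General solution: x = -93*sin(t)/1025 + 24*cos(t)/1025 + C1*cos(4*t)*exp(-4*t) + C2*exp(-4*t)*sin(4*t).
Apply the initial conditions: x(0) = 24/1025 + C1 = 5 and x'(0) = -93/1025 - 4*C1 + 4*C2 = -2. Solving gives C1 = 5101/1025, C2 = 18447/4100.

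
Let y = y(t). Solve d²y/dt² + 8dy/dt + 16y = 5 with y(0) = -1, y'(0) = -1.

Characteristic equation r² + 8r + 16 = 0 has discriminant (8)² - 4·(16) = 0, so r = -4 is a repeated root.
Hence y_h = (C1 + C2*t)*exp(-4*t).
For the particular solution try y_p = A0. Substituting and matching coefficients of each power of t gives A0 = 5/16, so y_p = 5/16.
General solution: y = 5/16 + C1*exp(-4*t) + C2*t*exp(-4*t).
Apply the initial conditions: y(0) = 5/16 + C1 = -1 and y'(0) = C2 - 4*C1 = -1. Solving gives C1 = -21/16, C2 = -25/4.

y = 5/16 - 21*exp(-4*t)/16 - 25*t*exp(-4*t)/4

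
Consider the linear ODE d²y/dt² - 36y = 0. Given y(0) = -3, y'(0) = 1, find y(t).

y = -19*exp(-6*t)/12 - 17*exp(6*t)/12

Characteristic equation r² - 36 = 0 factors as (r + 6)(r - 6) = 0, so r = -6, 6.
Hence y_h = C1*exp(-6*t) + C2*exp(6*t).
Apply the initial conditions: y(0) = C1 + C2 = -3 and y'(0) = -6*C1 + 6*C2 = 1. Solving gives C1 = -19/12, C2 = -17/12.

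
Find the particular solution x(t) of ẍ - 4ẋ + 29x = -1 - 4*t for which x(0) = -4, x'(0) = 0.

Characteristic equation r² - 4r + 29 = 0 has discriminant (-4)² - 4·(29) = -100 < 0, so r = 2 ± 5i.
Hence x_h = C1*cos(5*t)*exp(2*t) + C2*exp(2*t)*sin(5*t).
For the particular solution try x_p = A0 + A1*t. Substituting and matching coefficients of each power of t gives A0 = -45/841, A1 = -4/29, so x_p = -45/841 - 4*t/29.
General solution: x = -45/841 - 4*t/29 + C1*cos(5*t)*exp(2*t) + C2*exp(2*t)*sin(5*t).
Apply the initial conditions: x(0) = -45/841 + C1 = -4 and x'(0) = -4/29 + 2*C1 + 5*C2 = 0. Solving gives C1 = -3319/841, C2 = 6754/4205.

x = -45/841 - 4*t/29 - 3319*cos(5*t)*exp(2*t)/841 + 6754*exp(2*t)*sin(5*t)/4205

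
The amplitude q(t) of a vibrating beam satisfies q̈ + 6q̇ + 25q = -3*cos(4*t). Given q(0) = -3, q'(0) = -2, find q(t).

q = -8*sin(4*t)/73 - 3*cos(4*t)/73 - 381*exp(-3*t)*sin(4*t)/146 - 216*cos(4*t)*exp(-3*t)/73

Characteristic equation r² + 6r + 25 = 0 has discriminant (6)² - 4·(25) = -64 < 0, so r = -3 ± 4i.
Hence q_h = C1*cos(4*t)*exp(-3*t) + C2*exp(-3*t)*sin(4*t).
Try q_p = A*cos(4*t) + B*sin(4*t). Substituting and equating the coefficients of cos(4t) and sin(4t) gives A = -3/73, B = -8/73, so q_p = -8*sin(4*t)/73 - 3*cos(4*t)/73.
General solution: q = -8*sin(4*t)/73 - 3*cos(4*t)/73 + C1*cos(4*t)*exp(-3*t) + C2*exp(-3*t)*sin(4*t).
Apply the initial conditions: q(0) = -3/73 + C1 = -3 and q'(0) = -32/73 - 3*C1 + 4*C2 = -2. Solving gives C1 = -216/73, C2 = -381/146.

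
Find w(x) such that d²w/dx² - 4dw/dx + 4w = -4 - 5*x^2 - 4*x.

w = -31/8 - 7*x/2 - 5*x**2/4 + C1*exp(2*x) + C2*x*exp(2*x)

Characteristic equation r² - 4r + 4 = 0 has discriminant (-4)² - 4·(4) = 0, so r = 2 is a repeated root.
Hence w_h = (C1 + C2*x)*exp(2*x).
For the particular solution try w_p = A0 + A1*x + A2*x^2. Substituting and matching coefficients of each power of x gives A0 = -31/8, A1 = -7/2, A2 = -5/4, so w_p = -31/8 - 7*x/2 - 5*x^2/4.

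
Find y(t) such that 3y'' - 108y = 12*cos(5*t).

y = -4*cos(5*t)/61 + C1*exp(-6*t) + C2*exp(6*t)

Divide through by 3: y'' - 36y = 4*cos(5*t).
Characteristic equation r² - 36 = 0 factors as (r + 6)(r - 6) = 0, so r = -6, 6.
Hence y_h = C1*exp(-6*t) + C2*exp(6*t).
Try y_p = A*cos(5*t) + B*sin(5*t). Substituting and equating the coefficients of cos(5t) and sin(5t) gives A = -4/61, B = 0, so y_p = -4*cos(5*t)/61.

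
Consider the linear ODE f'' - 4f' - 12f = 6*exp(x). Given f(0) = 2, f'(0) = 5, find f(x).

Characteristic equation r² - 4r - 12 = 0 factors as (r - 6)(r + 2) = 0, so r = 6, -2.
Hence f_h = C1*exp(6*x) + C2*exp(-2*x).
Try f_p = A*exp(x). Substituting into the equation and dividing by exp(x) gives A = -2/5, so f_p = -2*exp(x)/5.
General solution: f = -2*exp(x)/5 + C1*exp(6*x) + C2*exp(-2*x).
Apply the initial conditions: f(0) = -2/5 + C1 + C2 = 2 and f'(0) = -2/5 - 2*C2 + 6*C1 = 5. Solving gives C1 = 51/40, C2 = 9/8.

f = -2*exp(x)/5 + 9*exp(-2*x)/8 + 51*exp(6*x)/40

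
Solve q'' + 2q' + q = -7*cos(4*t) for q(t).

Characteristic equation r² + 2r + 1 = 0 has discriminant (2)² - 4·(1) = 0, so r = -1 is a repeated root.
Hence q_h = (C1 + C2*t)*exp(-t).
Try q_p = A*cos(4*t) + B*sin(4*t). Substituting and equating the coefficients of cos(4t) and sin(4t) gives A = 105/289, B = -56/289, so q_p = -56*sin(4*t)/289 + 105*cos(4*t)/289.

q = -56*sin(4*t)/289 + 105*cos(4*t)/289 + C1*exp(-t) + C2*t*exp(-t)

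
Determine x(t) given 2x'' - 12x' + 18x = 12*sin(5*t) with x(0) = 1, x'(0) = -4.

x = -24*sin(5*t)/289 + 45*cos(5*t)/289 + 244*exp(3*t)/289 - 104*t*exp(3*t)/17

Divide through by 2: x'' - 6x' + 9x = 6*sin(5*t).
Characteristic equation r² - 6r + 9 = 0 has discriminant (-6)² - 4·(9) = 0, so r = 3 is a repeated root.
Hence x_h = (C1 + C2*t)*exp(3*t).
Try x_p = A*cos(5*t) + B*sin(5*t). Substituting and equating the coefficients of cos(5t) and sin(5t) gives A = 45/289, B = -24/289, so x_p = -24*sin(5*t)/289 + 45*cos(5*t)/289.
General solution: x = -24*sin(5*t)/289 + 45*cos(5*t)/289 + C1*exp(3*t) + C2*t*exp(3*t).
Apply the initial conditions: x(0) = 45/289 + C1 = 1 and x'(0) = -120/289 + C2 + 3*C1 = -4. Solving gives C1 = 244/289, C2 = -104/17.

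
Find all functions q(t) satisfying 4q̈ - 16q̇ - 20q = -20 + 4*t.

Divide through by 4: q'' - 4q' - 5q = -5 + t.
Characteristic equation r² - 4r - 5 = 0 factors as (r - 5)(r + 1) = 0, so r = 5, -1.
Hence q_h = C1*exp(5*t) + C2*exp(-t).
For the particular solution try q_p = A0 + A1*t. Substituting and matching coefficients of each power of t gives A0 = 29/25, A1 = -1/5, so q_p = 29/25 - t/5.

q = 29/25 - t/5 + C1*exp(5*t) + C2*exp(-t)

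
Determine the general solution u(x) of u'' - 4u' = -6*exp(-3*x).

u = C2 - 2*exp(-3*x)/7 + C1*exp(4*x)

Characteristic equation r² - 4r = 0 factors as (r - 4)r = 0, so r = 4, 0.
Hence u_h = C1*exp(4*x) + C2.
Try u_p = A*exp(-3*x). Substituting into the equation and dividing by exp(-3*x) gives A = -2/7, so u_p = -2*exp(-3*x)/7.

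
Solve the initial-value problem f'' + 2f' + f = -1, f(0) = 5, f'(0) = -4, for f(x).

f = -1 + 6*exp(-x) + 2*x*exp(-x)

Characteristic equation r² + 2r + 1 = 0 has discriminant (2)² - 4·(1) = 0, so r = -1 is a repeated root.
Hence f_h = (C1 + C2*x)*exp(-x).
For the particular solution try f_p = A0. Substituting and matching coefficients of each power of x gives A0 = -1, so f_p = -1.
General solution: f = -1 + C1*exp(-x) + C2*x*exp(-x).
Apply the initial conditions: f(0) = -1 + C1 = 5 and f'(0) = C2 - C1 = -4. Solving gives C1 = 6, C2 = 2.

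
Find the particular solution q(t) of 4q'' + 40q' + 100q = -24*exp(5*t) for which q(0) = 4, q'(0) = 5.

q = -3*exp(5*t)/50 + 203*exp(-5*t)/50 + 128*t*exp(-5*t)/5

Divide through by 4: q'' + 10q' + 25q = -6*exp(5*t).
Characteristic equation r² + 10r + 25 = 0 has discriminant (10)² - 4·(25) = 0, so r = -5 is a repeated root.
Hence q_h = (C1 + C2*t)*exp(-5*t).
Try q_p = A*exp(5*t). Substituting into the equation and dividing by exp(5*t) gives A = -3/50, so q_p = -3*exp(5*t)/50.
General solution: q = -3*exp(5*t)/50 + C1*exp(-5*t) + C2*t*exp(-5*t).
Apply the initial conditions: q(0) = -3/50 + C1 = 4 and q'(0) = -3/10 + C2 - 5*C1 = 5. Solving gives C1 = 203/50, C2 = 128/5.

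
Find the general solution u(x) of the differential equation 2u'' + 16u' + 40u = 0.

u = C1*cos(2*x)*exp(-4*x) + C2*exp(-4*x)*sin(2*x)

Divide through by 2: u'' + 8u' + 20u = 0.
Characteristic equation r² + 8r + 20 = 0 has discriminant (8)² - 4·(20) = -16 < 0, so r = -4 ± 2i.
Hence u_h = C1*cos(2*x)*exp(-4*x) + C2*exp(-4*x)*sin(2*x).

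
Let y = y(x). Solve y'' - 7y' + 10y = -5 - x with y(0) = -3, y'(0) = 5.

Characteristic equation r² - 7r + 10 = 0 factors as (r - 5)(r - 2) = 0, so r = 5, 2.
Hence y_h = C1*exp(5*x) + C2*exp(2*x).
For the particular solution try y_p = A0 + A1*x. Substituting and matching coefficients of each power of x gives A0 = -57/100, A1 = -1/10, so y_p = -57/100 - x/10.
General solution: y = -57/100 - x/10 + C1*exp(5*x) + C2*exp(2*x).
Apply the initial conditions: y(0) = -57/100 + C1 + C2 = -3 and y'(0) = -1/10 + 2*C2 + 5*C1 = 5. Solving gives C1 = 83/25, C2 = -23/4.

y = -57/100 - 23*exp(2*x)/4 - x/10 + 83*exp(5*x)/25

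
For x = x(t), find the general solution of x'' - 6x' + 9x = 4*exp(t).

Characteristic equation r² - 6r + 9 = 0 has discriminant (-6)² - 4·(9) = 0, so r = 3 is a repeated root.
Hence x_h = (C1 + C2*t)*exp(3*t).
Try x_p = A*exp(t). Substituting into the equation and dividing by exp(t) gives A = 1, so x_p = exp(t).

x = C1*exp(3*t) + C2*t*exp(3*t) + exp(t)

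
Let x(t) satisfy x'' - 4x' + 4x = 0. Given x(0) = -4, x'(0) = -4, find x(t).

x = -4*exp(2*t) + 4*t*exp(2*t)

Characteristic equation r² - 4r + 4 = 0 has discriminant (-4)² - 4·(4) = 0, so r = 2 is a repeated root.
Hence x_h = (C1 + C2*t)*exp(2*t).
Apply the initial conditions: x(0) = C1 = -4 and x'(0) = C2 + 2*C1 = -4. Solving gives C1 = -4, C2 = 4.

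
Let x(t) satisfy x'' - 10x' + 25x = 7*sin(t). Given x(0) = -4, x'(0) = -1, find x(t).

Characteristic equation r² - 10r + 25 = 0 has discriminant (-10)² - 4·(25) = 0, so r = 5 is a repeated root.
Hence x_h = (C1 + C2*t)*exp(5*t).
Try x_p = A*cos(t) + B*sin(t). Substituting and equating the coefficients of cos(t) and sin(t) gives A = 35/338, B = 42/169, so x_p = 35*cos(t)/338 + 42*sin(t)/169.
General solution: x = 35*cos(t)/338 + 42*sin(t)/169 + C1*exp(5*t) + C2*t*exp(5*t).
Apply the initial conditions: x(0) = 35/338 + C1 = -4 and x'(0) = 42/169 + C2 + 5*C1 = -1. Solving gives C1 = -1387/338, C2 = 501/26.

x = -1387*exp(5*t)/338 + 35*cos(t)/338 + 42*sin(t)/169 + 501*t*exp(5*t)/26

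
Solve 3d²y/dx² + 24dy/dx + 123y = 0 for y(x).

Divide through by 3: y'' + 8y' + 41y = 0.
Characteristic equation r² + 8r + 41 = 0 has discriminant (8)² - 4·(41) = -100 < 0, so r = -4 ± 5i.
Hence y_h = C1*cos(5*x)*exp(-4*x) + C2*exp(-4*x)*sin(5*x).

y = C1*cos(5*x)*exp(-4*x) + C2*exp(-4*x)*sin(5*x)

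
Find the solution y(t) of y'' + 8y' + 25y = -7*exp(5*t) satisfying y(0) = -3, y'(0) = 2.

y = -7*exp(5*t)/90 - 263*cos(3*t)*exp(-4*t)/90 - 31*exp(-4*t)*sin(3*t)/10

Characteristic equation r² + 8r + 25 = 0 has discriminant (8)² - 4·(25) = -36 < 0, so r = -4 ± 3i.
Hence y_h = C1*cos(3*t)*exp(-4*t) + C2*exp(-4*t)*sin(3*t).
Try y_p = A*exp(5*t). Substituting into the equation and dividing by exp(5*t) gives A = -7/90, so y_p = -7*exp(5*t)/90.
General solution: y = -7*exp(5*t)/90 + C1*cos(3*t)*exp(-4*t) + C2*exp(-4*t)*sin(3*t).
Apply the initial conditions: y(0) = -7/90 + C1 = -3 and y'(0) = -7/18 - 4*C1 + 3*C2 = 2. Solving gives C1 = -263/90, C2 = -31/10.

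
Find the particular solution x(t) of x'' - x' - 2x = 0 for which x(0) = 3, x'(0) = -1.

Characteristic equation r² - r - 2 = 0 factors as (r - 2)(r + 1) = 0, so r = 2, -1.
Hence x_h = C1*exp(2*t) + C2*exp(-t).
Apply the initial conditions: x(0) = C1 + C2 = 3 and x'(0) = -C2 + 2*C1 = -1. Solving gives C1 = 2/3, C2 = 7/3.

x = 2*exp(2*t)/3 + 7*exp(-t)/3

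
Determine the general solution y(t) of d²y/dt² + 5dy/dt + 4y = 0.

y = C1*exp(-t) + C2*exp(-4*t)

Characteristic equation r² + 5r + 4 = 0 factors as (r + 1)(r + 4) = 0, so r = -1, -4.
Hence y_h = C1*exp(-t) + C2*exp(-4*t).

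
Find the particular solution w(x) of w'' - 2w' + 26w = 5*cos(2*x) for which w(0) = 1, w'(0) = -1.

w = -sin(2*x)/25 + 11*cos(2*x)/50 - 17*exp(x)*sin(5*x)/50 + 39*cos(5*x)*exp(x)/50

Characteristic equation r² - 2r + 26 = 0 has discriminant (-2)² - 4·(26) = -100 < 0, so r = 1 ± 5i.
Hence w_h = C1*cos(5*x)*exp(x) + C2*exp(x)*sin(5*x).
Try w_p = A*cos(2*x) + B*sin(2*x). Substituting and equating the coefficients of cos(2x) and sin(2x) gives A = 11/50, B = -1/25, so w_p = -sin(2*x)/25 + 11*cos(2*x)/50.
General solution: w = -sin(2*x)/25 + 11*cos(2*x)/50 + C1*cos(5*x)*exp(x) + C2*exp(x)*sin(5*x).
Apply the initial conditions: w(0) = 11/50 + C1 = 1 and w'(0) = -2/25 + C1 + 5*C2 = -1. Solving gives C1 = 39/50, C2 = -17/50.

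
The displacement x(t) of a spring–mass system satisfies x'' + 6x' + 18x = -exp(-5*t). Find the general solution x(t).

Characteristic equation r² + 6r + 18 = 0 has discriminant (6)² - 4·(18) = -36 < 0, so r = -3 ± 3i.
Hence x_h = C1*cos(3*t)*exp(-3*t) + C2*exp(-3*t)*sin(3*t).
Try x_p = A*exp(-5*t). Substituting into the equation and dividing by exp(-5*t) gives A = -1/13, so x_p = -exp(-5*t)/13.

x = -exp(-5*t)/13 + C1*cos(3*t)*exp(-3*t) + C2*exp(-3*t)*sin(3*t)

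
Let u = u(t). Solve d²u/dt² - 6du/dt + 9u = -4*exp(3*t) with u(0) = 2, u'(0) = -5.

Characteristic equation r² - 6r + 9 = 0 has discriminant (-6)² - 4·(9) = 0, so r = 3 is a repeated root.
Hence u_h = (C1 + C2*t)*exp(3*t).
Since exp(3*t) solves the homogeneous equation (r = 3 is a root of multiplicity 2), multiply the trial by t^2. Try u_p = A*t^2*exp(3*t). Substituting into the equation and dividing by exp(3*t) gives A = -2, so u_p = -2*t^2*exp(3*t).
General solution: u = C1*exp(3*t) - 2*t^2*exp(3*t) + C2*t*exp(3*t).
Apply the initial conditions: u(0) = C1 = 2 and u'(0) = C2 + 3*C1 = -5. Solving gives C1 = 2, C2 = -11.

u = 2*exp(3*t) - 11*t*exp(3*t) - 2*t**2*exp(3*t)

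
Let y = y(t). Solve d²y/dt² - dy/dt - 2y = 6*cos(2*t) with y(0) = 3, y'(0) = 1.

y = -9*cos(2*t)/10 - 3*sin(2*t)/10 + 11*exp(2*t)/6 + 31*exp(-t)/15

Characteristic equation r² - r - 2 = 0 factors as (r - 2)(r + 1) = 0, so r = 2, -1.
Hence y_h = C1*exp(2*t) + C2*exp(-t).
Try y_p = A*cos(2*t) + B*sin(2*t). Substituting and equating the coefficients of cos(2t) and sin(2t) gives A = -9/10, B = -3/10, so y_p = -9*cos(2*t)/10 - 3*sin(2*t)/10.
General solution: y = -9*cos(2*t)/10 - 3*sin(2*t)/10 + C1*exp(2*t) + C2*exp(-t).
Apply the initial conditions: y(0) = -9/10 + C1 + C2 = 3 and y'(0) = -3/5 - C2 + 2*C1 = 1. Solving gives C1 = 11/6, C2 = 31/15.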